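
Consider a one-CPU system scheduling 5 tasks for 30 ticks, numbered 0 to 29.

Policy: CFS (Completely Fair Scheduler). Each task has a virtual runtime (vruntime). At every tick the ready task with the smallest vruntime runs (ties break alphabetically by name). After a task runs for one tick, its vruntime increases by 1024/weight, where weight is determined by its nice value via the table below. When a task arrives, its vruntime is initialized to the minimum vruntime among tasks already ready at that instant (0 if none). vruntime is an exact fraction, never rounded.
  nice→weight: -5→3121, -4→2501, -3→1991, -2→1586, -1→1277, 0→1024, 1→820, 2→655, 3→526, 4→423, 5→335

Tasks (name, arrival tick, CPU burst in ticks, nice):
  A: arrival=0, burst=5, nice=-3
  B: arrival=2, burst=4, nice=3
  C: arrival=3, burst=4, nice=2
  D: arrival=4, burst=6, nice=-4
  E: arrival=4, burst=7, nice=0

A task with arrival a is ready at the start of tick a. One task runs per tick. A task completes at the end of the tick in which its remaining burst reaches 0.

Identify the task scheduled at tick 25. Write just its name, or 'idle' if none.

t=0: vr[A=0] → run A
t=1: vr[A=1024/1991] → run A
t=2: vr[A=2048/1991 B=2048/1991] → run A
t=3: vr[A=3072/1991 B=2048/1991 C=2048/1991] → run B
t=4: vr[A=3072/1991 B=1558016/523633 C=2048/1991 D=2048/1991 E=2048/1991] → run C
t=5: vr[A=3072/1991 B=1558016/523633 C=3380224/1304105 D=2048/1991 E=2048/1991] → run D
t=6: vr[A=3072/1991 B=1558016/523633 C=3380224/1304105 D=7160832/4979491 E=2048/1991] → run E
t=7: vr[A=3072/1991 B=1558016/523633 C=3380224/1304105 D=7160832/4979491 E=4039/1991] → run D
t=8: vr[A=3072/1991 B=1558016/523633 C=3380224/1304105 D=9199616/4979491 E=4039/1991] → run A
t=9: vr[A=4096/1991 B=1558016/523633 C=3380224/1304105 D=9199616/4979491 E=4039/1991] → run D
t=10: vr[A=4096/1991 B=1558016/523633 C=3380224/1304105 D=11238400/4979491 E=4039/1991] → run E
t=11: vr[A=4096/1991 B=1558016/523633 C=3380224/1304105 D=11238400/4979491 E=6030/1991] → run A
t=12: vr[B=1558016/523633 C=3380224/1304105 D=11238400/4979491 E=6030/1991] → run D
t=13: vr[B=1558016/523633 C=3380224/1304105 D=13277184/4979491 E=6030/1991] → run C
t=14: vr[B=1558016/523633 C=5419008/1304105 D=13277184/4979491 E=6030/1991] → run D
t=15: vr[B=1558016/523633 C=5419008/1304105 D=15315968/4979491 E=6030/1991] → run B
t=16: vr[B=2577408/523633 C=5419008/1304105 D=15315968/4979491 E=6030/1991] → run E
t=17: vr[B=2577408/523633 C=5419008/1304105 D=15315968/4979491 E=8021/1991] → run D
t=18: vr[B=2577408/523633 C=5419008/1304105 E=8021/1991] → run E
t=19: vr[B=2577408/523633 C=5419008/1304105 E=10012/1991] → run C
t=20: vr[B=2577408/523633 C=7457792/1304105 E=10012/1991] → run B
t=21: vr[B=3596800/523633 C=7457792/1304105 E=10012/1991] → run E
t=22: vr[B=3596800/523633 C=7457792/1304105 E=12003/1991] → run C
t=23: vr[B=3596800/523633 E=12003/1991] → run E
t=24: vr[B=3596800/523633 E=13994/1991] → run B
t=25: vr[E=13994/1991] → run E
t=26: (idle)
t=27: (idle)
t=28: (idle)
t=29: (idle)

running at tick 25 = E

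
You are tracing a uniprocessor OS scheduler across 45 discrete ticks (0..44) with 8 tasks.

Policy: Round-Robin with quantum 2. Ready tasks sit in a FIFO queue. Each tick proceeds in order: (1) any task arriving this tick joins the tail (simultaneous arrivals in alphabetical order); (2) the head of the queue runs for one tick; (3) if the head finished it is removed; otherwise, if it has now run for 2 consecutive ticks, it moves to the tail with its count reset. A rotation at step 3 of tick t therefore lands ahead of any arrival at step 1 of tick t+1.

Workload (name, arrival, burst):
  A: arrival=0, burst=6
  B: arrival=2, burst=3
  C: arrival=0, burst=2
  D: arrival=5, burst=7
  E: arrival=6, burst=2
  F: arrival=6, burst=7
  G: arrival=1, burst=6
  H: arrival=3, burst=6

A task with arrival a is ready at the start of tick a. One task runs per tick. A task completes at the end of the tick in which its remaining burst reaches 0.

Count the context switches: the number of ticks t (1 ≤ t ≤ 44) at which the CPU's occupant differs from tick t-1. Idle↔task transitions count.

context switches = 21

t=0: queue=[A,C] q_used=0 → run A
t=1: queue=[A,C,G] q_used=1 → run A
t=2: queue=[C,G,A,B] q_used=0 → run C
t=3: queue=[C,G,A,B,H] q_used=1 → run C
t=4: queue=[G,A,B,H] q_used=0 → run G
t=5: queue=[G,A,B,H,D] q_used=1 → run G
t=6: queue=[A,B,H,D,G,E,F] q_used=0 → run A
t=7: queue=[A,B,H,D,G,E,F] q_used=1 → run A
t=8: queue=[B,H,D,G,E,F,A] q_used=0 → run B
t=9: queue=[B,H,D,G,E,F,A] q_used=1 → run B
t=10: queue=[H,D,G,E,F,A,B] q_used=0 → run H
t=11: queue=[H,D,G,E,F,A,B] q_used=1 → run H
t=12: queue=[D,G,E,F,A,B,H] q_used=0 → run D
t=13: queue=[D,G,E,F,A,B,H] q_used=1 → run D
t=14: queue=[G,E,F,A,B,H,D] q_used=0 → run G
t=15: queue=[G,E,F,A,B,H,D] q_used=1 → run G
t=16: queue=[E,F,A,B,H,D,G] q_used=0 → run E
t=17: queue=[E,F,A,B,H,D,G] q_used=1 → run E
t=18: queue=[F,A,B,H,D,G] q_used=0 → run F
t=19: queue=[F,A,B,H,D,G] q_used=1 → run F
t=20: queue=[A,B,H,D,G,F] q_used=0 → run A
t=21: queue=[A,B,H,D,G,F] q_used=1 → run A
t=22: queue=[B,H,D,G,F] q_used=0 → run B
t=23: queue=[H,D,G,F] q_used=0 → run H
t=24: queue=[H,D,G,F] q_used=1 → run H
t=25: queue=[D,G,F,H] q_used=0 → run D
t=26: queue=[D,G,F,H] q_used=1 → run D
t=27: queue=[G,F,H,D] q_used=0 → run G
t=28: queue=[G,F,H,D] q_used=1 → run G
t=29: queue=[F,H,D] q_used=0 → run F
t=30: queue=[F,H,D] q_used=1 → run F
t=31: queue=[H,D,F] q_used=0 → run H
t=32: queue=[H,D,F] q_used=1 → run H
t=33: queue=[D,F] q_used=0 → run D
t=34: queue=[D,F] q_used=1 → run D
t=35: queue=[F,D] q_used=0 → run F
t=36: queue=[F,D] q_used=1 → run F
t=37: queue=[D,F] q_used=0 → run D
t=38: queue=[F] q_used=0 → run F
t=39: (idle)
t=40: (idle)
t=41: (idle)
t=42: (idle)
t=43: (idle)
t=44: (idle)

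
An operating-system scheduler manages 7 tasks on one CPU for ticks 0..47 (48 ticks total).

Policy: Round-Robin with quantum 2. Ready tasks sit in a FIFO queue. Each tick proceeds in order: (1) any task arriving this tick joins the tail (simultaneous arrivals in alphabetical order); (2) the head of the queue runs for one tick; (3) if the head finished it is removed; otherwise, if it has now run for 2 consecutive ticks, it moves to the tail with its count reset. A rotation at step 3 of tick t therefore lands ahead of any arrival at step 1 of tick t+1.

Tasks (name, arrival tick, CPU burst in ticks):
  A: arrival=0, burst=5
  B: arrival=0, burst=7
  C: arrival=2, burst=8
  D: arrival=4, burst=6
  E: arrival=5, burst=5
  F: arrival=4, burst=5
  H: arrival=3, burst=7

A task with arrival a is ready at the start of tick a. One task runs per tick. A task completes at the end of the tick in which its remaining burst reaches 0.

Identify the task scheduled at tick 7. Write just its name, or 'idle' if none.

running at tick 7 = C

t=0: queue=[A,B] q_used=0 → run A
t=1: queue=[A,B] q_used=1 → run A
t=2: queue=[B,A,C] q_used=0 → run B
t=3: queue=[B,A,C,H] q_used=1 → run B
t=4: queue=[A,C,H,B,D,F] q_used=0 → run A
t=5: queue=[A,C,H,B,D,F,E] q_used=1 → run A
t=6: queue=[C,H,B,D,F,E,A] q_used=0 → run C
t=7: queue=[C,H,B,D,F,E,A] q_used=1 → run C
t=8: queue=[H,B,D,F,E,A,C] q_used=0 → run H
t=9: queue=[H,B,D,F,E,A,C] q_used=1 → run H
t=10: queue=[B,D,F,E,A,C,H] q_used=0 → run B
t=11: queue=[B,D,F,E,A,C,H] q_used=1 → run B
t=12: queue=[D,F,E,A,C,H,B] q_used=0 → run D
t=13: queue=[D,F,E,A,C,H,B] q_used=1 → run D
t=14: queue=[F,E,A,C,H,B,D] q_used=0 → run F
t=15: queue=[F,E,A,C,H,B,D] q_used=1 → run F
t=16: queue=[E,A,C,H,B,D,F] q_used=0 → run E
t=17: queue=[E,A,C,H,B,D,F] q_used=1 → run E
t=18: queue=[A,C,H,B,D,F,E] q_used=0 → run A
t=19: queue=[C,H,B,D,F,E] q_used=0 → run C
t=20: queue=[C,H,B,D,F,E] q_used=1 → run C
t=21: queue=[H,B,D,F,E,C] q_used=0 → run H
t=22: queue=[H,B,D,F,E,C] q_used=1 → run H
t=23: queue=[B,D,F,E,C,H] q_used=0 → run B
t=24: queue=[B,D,F,E,C,H] q_used=1 → run B
t=25: queue=[D,F,E,C,H,B] q_used=0 → run D
t=26: queue=[D,F,E,C,H,B] q_used=1 → run D
t=27: queue=[F,E,C,H,B,D] q_used=0 → run F
t=28: queue=[F,E,C,H,B,D] q_used=1 → run F
t=29: queue=[E,C,H,B,D,F] q_used=0 → run E
t=30: queue=[E,C,H,B,D,F] q_used=1 → run E
t=31: queue=[C,H,B,D,F,E] q_used=0 → run C
t=32: queue=[C,H,B,D,F,E] q_used=1 → run C
t=33: queue=[H,B,D,F,E,C] q_used=0 → run H
t=34: queue=[H,B,D,F,E,C] q_used=1 → run H
t=35: queue=[B,D,F,E,C,H] q_used=0 → run B
t=36: queue=[D,F,E,C,H] q_used=0 → run D
t=37: queue=[D,F,E,C,H] q_used=1 → run D
t=38: queue=[F,E,C,H] q_used=0 → run F
t=39: queue=[E,C,H] q_used=0 → run E
t=40: queue=[C,H] q_used=0 → run C
t=41: queue=[C,H] q_used=1 → run C
t=42: queue=[H] q_used=0 → run H
t=43: (idle)
t=44: (idle)
t=45: (idle)
t=46: (idle)
t=47: (idle)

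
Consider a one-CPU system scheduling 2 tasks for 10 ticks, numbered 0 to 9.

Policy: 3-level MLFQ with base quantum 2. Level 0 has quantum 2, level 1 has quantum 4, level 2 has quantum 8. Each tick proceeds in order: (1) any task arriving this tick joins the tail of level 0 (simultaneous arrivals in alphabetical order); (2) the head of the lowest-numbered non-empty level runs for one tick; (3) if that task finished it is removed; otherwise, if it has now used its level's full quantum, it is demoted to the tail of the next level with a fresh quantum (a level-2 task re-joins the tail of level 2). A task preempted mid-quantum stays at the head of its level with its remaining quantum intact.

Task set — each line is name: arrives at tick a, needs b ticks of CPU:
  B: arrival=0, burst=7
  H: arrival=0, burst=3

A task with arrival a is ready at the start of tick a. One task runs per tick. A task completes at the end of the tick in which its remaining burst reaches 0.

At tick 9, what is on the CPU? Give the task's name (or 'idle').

running at tick 9 = B

t=0: L0/L1/L2 = BH/-/- → run B
t=1: L0/L1/L2 = BH/-/- → run B
t=2: L0/L1/L2 = H/B/- → run H
t=3: L0/L1/L2 = H/B/- → run H
t=4: L0/L1/L2 = -/BH/- → run B
t=5: L0/L1/L2 = -/BH/- → run B
t=6: L0/L1/L2 = -/BH/- → run B
t=7: L0/L1/L2 = -/BH/- → run B
t=8: L0/L1/L2 = -/H/B → run H
t=9: L0/L1/L2 = -/-/B → run B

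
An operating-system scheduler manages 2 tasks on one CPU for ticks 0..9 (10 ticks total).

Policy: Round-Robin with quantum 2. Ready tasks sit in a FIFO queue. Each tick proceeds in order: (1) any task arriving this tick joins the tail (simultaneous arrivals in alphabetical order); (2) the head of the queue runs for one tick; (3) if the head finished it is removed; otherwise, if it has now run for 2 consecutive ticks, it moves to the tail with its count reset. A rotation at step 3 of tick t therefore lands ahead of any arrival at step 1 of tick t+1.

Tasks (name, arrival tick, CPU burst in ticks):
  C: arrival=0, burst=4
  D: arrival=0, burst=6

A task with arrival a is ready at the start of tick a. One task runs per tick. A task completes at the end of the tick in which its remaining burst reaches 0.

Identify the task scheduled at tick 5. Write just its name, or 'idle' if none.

t=0: queue=[C,D] q_used=0 → run C
t=1: queue=[C,D] q_used=1 → run C
t=2: queue=[D,C] q_used=0 → run D
t=3: queue=[D,C] q_used=1 → run D
t=4: queue=[C,D] q_used=0 → run C
t=5: queue=[C,D] q_used=1 → run C
t=6: queue=[D] q_used=0 → run D
t=7: queue=[D] q_used=1 → run D
t=8: queue=[D] q_used=0 → run D
t=9: queue=[D] q_used=1 → run D

running at tick 5 = C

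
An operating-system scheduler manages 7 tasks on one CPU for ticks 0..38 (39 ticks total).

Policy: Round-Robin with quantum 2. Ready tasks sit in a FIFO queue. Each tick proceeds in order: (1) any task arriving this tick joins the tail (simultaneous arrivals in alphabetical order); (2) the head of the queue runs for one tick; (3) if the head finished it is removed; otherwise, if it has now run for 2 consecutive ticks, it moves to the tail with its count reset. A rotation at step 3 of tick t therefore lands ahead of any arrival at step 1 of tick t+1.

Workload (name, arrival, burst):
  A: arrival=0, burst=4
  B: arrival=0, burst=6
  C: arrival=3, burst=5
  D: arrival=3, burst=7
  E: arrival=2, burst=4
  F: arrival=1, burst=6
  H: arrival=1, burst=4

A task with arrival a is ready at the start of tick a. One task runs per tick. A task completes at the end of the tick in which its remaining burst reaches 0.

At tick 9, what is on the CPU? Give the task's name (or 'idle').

t=0: queue=[A,B] q_used=0 → run A
t=1: queue=[A,B,F,H] q_used=1 → run A
t=2: queue=[B,F,H,A,E] q_used=0 → run B
t=3: queue=[B,F,H,A,E,C,D] q_used=1 → run B
t=4: queue=[F,H,A,E,C,D,B] q_used=0 → run F
t=5: queue=[F,H,A,E,C,D,B] q_used=1 → run F
t=6: queue=[H,A,E,C,D,B,F] q_used=0 → run H
t=7: queue=[H,A,E,C,D,B,F] q_used=1 → run H
t=8: queue=[A,E,C,D,B,F,H] q_used=0 → run A
t=9: queue=[A,E,C,D,B,F,H] q_used=1 → run A
t=10: queue=[E,C,D,B,F,H] q_used=0 → run E
t=11: queue=[E,C,D,B,F,H] q_used=1 → run E
t=12: queue=[C,D,B,F,H,E] q_used=0 → run C
t=13: queue=[C,D,B,F,H,E] q_used=1 → run C
t=14: queue=[D,B,F,H,E,C] q_used=0 → run D
t=15: queue=[D,B,F,H,E,C] q_used=1 → run D
t=16: queue=[B,F,H,E,C,D] q_used=0 → run B
t=17: queue=[B,F,H,E,C,D] q_used=1 → run B
t=18: queue=[F,H,E,C,D,B] q_used=0 → run F
t=19: queue=[F,H,E,C,D,B] q_used=1 → run F
t=20: queue=[H,E,C,D,B,F] q_used=0 → run H
t=21: queue=[H,E,C,D,B,F] q_used=1 → run H
t=22: queue=[E,C,D,B,F] q_used=0 → run E
t=23: queue=[E,C,D,B,F] q_used=1 → run E
t=24: queue=[C,D,B,F] q_used=0 → run C
t=25: queue=[C,D,B,F] q_used=1 → run C
t=26: queue=[D,B,F,C] q_used=0 → run D
t=27: queue=[D,B,F,C] q_used=1 → run D
t=28: queue=[B,F,C,D] q_used=0 → run B
t=29: queue=[B,F,C,D] q_used=1 → run B
t=30: queue=[F,C,D] q_used=0 → run F
t=31: queue=[F,C,D] q_used=1 → run F
t=32: queue=[C,D] q_used=0 → run C
t=33: queue=[D] q_used=0 → run D
t=34: queue=[D] q_used=1 → run D
t=35: queue=[D] q_used=0 → run D
t=36: (idle)
t=37: (idle)
t=38: (idle)

running at tick 9 = A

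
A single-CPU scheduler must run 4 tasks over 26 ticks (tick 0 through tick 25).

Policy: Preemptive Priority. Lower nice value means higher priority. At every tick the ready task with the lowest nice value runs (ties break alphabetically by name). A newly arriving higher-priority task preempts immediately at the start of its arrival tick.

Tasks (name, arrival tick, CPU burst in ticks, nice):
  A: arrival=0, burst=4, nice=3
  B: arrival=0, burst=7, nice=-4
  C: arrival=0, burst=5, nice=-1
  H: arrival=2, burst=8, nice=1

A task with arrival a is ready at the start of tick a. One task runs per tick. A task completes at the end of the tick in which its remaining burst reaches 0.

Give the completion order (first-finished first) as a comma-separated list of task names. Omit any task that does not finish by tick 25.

t=0: ready={A,B,C} → run B
t=1: ready={A,B,C} → run B
t=2: ready={A,B,C,H} → run B
t=3: ready={A,B,C,H} → run B
t=4: ready={A,B,C,H} → run B
t=5: ready={A,B,C,H} → run B
t=6: ready={A,B,C,H} → run B
t=7: ready={A,C,H} → run C
t=8: ready={A,C,H} → run C
t=9: ready={A,C,H} → run C
t=10: ready={A,C,H} → run C
t=11: ready={A,C,H} → run C
t=12: ready={A,H} → run H
t=13: ready={A,H} → run H
t=14: ready={A,H} → run H
t=15: ready={A,H} → run H
t=16: ready={A,H} → run H
t=17: ready={A,H} → run H
t=18: ready={A,H} → run H
t=19: ready={A,H} → run H
t=20: ready={A} → run A
t=21: ready={A} → run A
t=22: ready={A} → run A
t=23: ready={A} → run A
t=24: (idle)
t=25: (idle)

completion order = B, C, H, A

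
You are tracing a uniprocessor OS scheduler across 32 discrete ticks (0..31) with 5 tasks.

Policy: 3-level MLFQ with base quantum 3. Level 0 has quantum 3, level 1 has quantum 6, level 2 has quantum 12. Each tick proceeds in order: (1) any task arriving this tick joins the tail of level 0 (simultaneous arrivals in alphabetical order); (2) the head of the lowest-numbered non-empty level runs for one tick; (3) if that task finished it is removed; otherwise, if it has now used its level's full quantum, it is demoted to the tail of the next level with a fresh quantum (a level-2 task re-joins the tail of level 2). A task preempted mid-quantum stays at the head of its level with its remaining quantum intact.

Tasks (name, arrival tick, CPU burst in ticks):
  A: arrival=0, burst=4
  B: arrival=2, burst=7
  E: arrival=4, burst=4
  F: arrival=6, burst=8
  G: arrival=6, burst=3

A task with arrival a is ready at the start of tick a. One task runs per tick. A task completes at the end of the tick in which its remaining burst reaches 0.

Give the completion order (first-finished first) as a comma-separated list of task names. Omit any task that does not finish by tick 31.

completion order = G, A, B, E, F

t=0: L0/L1/L2 = A/-/- → run A
t=1: L0/L1/L2 = A/-/- → run A
t=2: L0/L1/L2 = AB/-/- → run A
t=3: L0/L1/L2 = B/A/- → run B
t=4: L0/L1/L2 = BE/A/- → run B
t=5: L0/L1/L2 = BE/A/- → run B
t=6: L0/L1/L2 = EFG/AB/- → run E
t=7: L0/L1/L2 = EFG/AB/- → run E
t=8: L0/L1/L2 = EFG/AB/- → run E
t=9: L0/L1/L2 = FG/ABE/- → run F
t=10: L0/L1/L2 = FG/ABE/- → run F
t=11: L0/L1/L2 = FG/ABE/- → run F
t=12: L0/L1/L2 = G/ABEF/- → run G
t=13: L0/L1/L2 = G/ABEF/- → run G
t=14: L0/L1/L2 = G/ABEF/- → run G
t=15: L0/L1/L2 = -/ABEF/- → run A
t=16: L0/L1/L2 = -/BEF/- → run B
t=17: L0/L1/L2 = -/BEF/- → run B
t=18: L0/L1/L2 = -/BEF/- → run B
t=19: L0/L1/L2 = -/BEF/- → run B
t=20: L0/L1/L2 = -/EF/- → run E
t=21: L0/L1/L2 = -/F/- → run F
t=22: L0/L1/L2 = -/F/- → run F
t=23: L0/L1/L2 = -/F/- → run F
t=24: L0/L1/L2 = -/F/- → run F
t=25: L0/L1/L2 = -/F/- → run F
t=26: (idle)
t=27: (idle)
t=28: (idle)
t=29: (idle)
t=30: (idle)
t=31: (idle)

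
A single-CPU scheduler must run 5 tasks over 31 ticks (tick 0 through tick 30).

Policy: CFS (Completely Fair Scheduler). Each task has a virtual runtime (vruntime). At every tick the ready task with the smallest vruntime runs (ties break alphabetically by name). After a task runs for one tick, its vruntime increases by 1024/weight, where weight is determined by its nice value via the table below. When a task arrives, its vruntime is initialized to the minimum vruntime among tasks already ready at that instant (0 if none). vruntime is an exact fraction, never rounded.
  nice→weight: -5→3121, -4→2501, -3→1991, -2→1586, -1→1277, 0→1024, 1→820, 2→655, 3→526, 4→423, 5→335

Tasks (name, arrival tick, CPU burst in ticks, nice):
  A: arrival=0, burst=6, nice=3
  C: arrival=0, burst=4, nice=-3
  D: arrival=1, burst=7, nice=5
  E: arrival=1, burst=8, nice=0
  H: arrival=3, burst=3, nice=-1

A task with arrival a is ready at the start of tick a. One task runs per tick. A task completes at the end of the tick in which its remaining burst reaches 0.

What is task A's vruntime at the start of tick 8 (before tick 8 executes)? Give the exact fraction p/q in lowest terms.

t=0: vr[A=0 C=0] → run A
t=1: vr[A=512/263 C=0 D=0 E=0] → run C
t=2: vr[A=512/263 C=1024/1991 D=0 E=0] → run D
t=3: vr[A=512/263 C=1024/1991 D=1024/335 E=0 H=0] → run E
t=4: vr[A=512/263 C=1024/1991 D=1024/335 E=1 H=0] → run H
t=5: vr[A=512/263 C=1024/1991 D=1024/335 E=1 H=1024/1277] → run C
t=6: vr[A=512/263 C=2048/1991 D=1024/335 E=1 H=1024/1277] → run H
t=7: vr[A=512/263 C=2048/1991 D=1024/335 E=1 H=2048/1277] → run E
t=8: vr[A=512/263 C=2048/1991 D=1024/335 E=2 H=2048/1277] → run C
t=9: vr[A=512/263 C=3072/1991 D=1024/335 E=2 H=2048/1277] → run C
t=10: vr[A=512/263 D=1024/335 E=2 H=2048/1277] → run H
t=11: vr[A=512/263 D=1024/335 E=2] → run A
t=12: vr[A=1024/263 D=1024/335 E=2] → run E
t=13: vr[A=1024/263 D=1024/335 E=3] → run E
t=14: vr[A=1024/263 D=1024/335 E=4] → run D
t=15: vr[A=1024/263 D=2048/335 E=4] → run A
t=16: vr[A=1536/263 D=2048/335 E=4] → run E
t=17: vr[A=1536/263 D=2048/335 E=5] → run E
t=18: vr[A=1536/263 D=2048/335 E=6] → run A
t=19: vr[A=2048/263 D=2048/335 E=6] → run E
t=20: vr[A=2048/263 D=2048/335 E=7] → run D
t=21: vr[A=2048/263 D=3072/335 E=7] → run E
t=22: vr[A=2048/263 D=3072/335] → run A
t=23: vr[A=2560/263 D=3072/335] → run D
t=24: vr[A=2560/263 D=4096/335] → run A
t=25: vr[D=4096/335] → run D
t=26: vr[D=1024/67] → run D
t=27: vr[D=6144/335] → run D
t=28: (idle)
t=29: (idle)
t=30: (idle)

vruntime(A, start of tick 8) = 512/263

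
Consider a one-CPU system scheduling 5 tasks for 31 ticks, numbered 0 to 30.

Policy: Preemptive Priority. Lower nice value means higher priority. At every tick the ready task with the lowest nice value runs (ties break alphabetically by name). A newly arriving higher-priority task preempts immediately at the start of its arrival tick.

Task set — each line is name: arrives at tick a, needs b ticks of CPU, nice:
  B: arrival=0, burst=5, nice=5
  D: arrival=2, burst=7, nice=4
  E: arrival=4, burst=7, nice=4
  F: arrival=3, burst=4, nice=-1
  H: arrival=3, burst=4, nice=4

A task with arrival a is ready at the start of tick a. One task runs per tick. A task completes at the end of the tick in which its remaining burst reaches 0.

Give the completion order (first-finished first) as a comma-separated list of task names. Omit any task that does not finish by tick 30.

t=0: ready={B} → run B
t=1: ready={B} → run B
t=2: ready={B,D} → run D
t=3: ready={B,D,F,H} → run F
t=4: ready={B,D,E,F,H} → run F
t=5: ready={B,D,E,F,H} → run F
t=6: ready={B,D,E,F,H} → run F
t=7: ready={B,D,E,H} → run D
t=8: ready={B,D,E,H} → run D
t=9: ready={B,D,E,H} → run D
t=10: ready={B,D,E,H} → run D
t=11: ready={B,D,E,H} → run D
t=12: ready={B,D,E,H} → run D
t=13: ready={B,E,H} → run E
t=14: ready={B,E,H} → run E
t=15: ready={B,E,H} → run E
t=16: ready={B,E,H} → run E
t=17: ready={B,E,H} → run E
t=18: ready={B,E,H} → run E
t=19: ready={B,E,H} → run E
t=20: ready={B,H} → run H
t=21: ready={B,H} → run H
t=22: ready={B,H} → run H
t=23: ready={B,H} → run H
t=24: ready={B} → run B
t=25: ready={B} → run B
t=26: ready={B} → run B
t=27: (idle)
t=28: (idle)
t=29: (idle)
t=30: (idle)

completion order = F, D, E, H, B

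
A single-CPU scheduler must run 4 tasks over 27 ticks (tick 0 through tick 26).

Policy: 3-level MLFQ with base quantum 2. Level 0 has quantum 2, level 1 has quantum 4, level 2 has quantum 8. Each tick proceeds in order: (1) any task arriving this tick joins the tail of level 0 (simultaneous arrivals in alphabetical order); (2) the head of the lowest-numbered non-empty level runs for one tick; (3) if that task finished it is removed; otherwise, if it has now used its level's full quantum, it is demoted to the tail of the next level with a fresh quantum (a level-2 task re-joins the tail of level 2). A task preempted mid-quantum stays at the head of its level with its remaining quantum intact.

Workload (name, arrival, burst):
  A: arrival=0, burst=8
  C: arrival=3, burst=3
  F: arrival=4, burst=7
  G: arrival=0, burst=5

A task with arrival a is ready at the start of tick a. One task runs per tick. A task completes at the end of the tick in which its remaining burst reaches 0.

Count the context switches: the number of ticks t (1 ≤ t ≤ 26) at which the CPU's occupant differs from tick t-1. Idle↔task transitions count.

context switches = 10

t=0: L0/L1/L2 = AG/-/- → run A
t=1: L0/L1/L2 = AG/-/- → run A
t=2: L0/L1/L2 = G/A/- → run G
t=3: L0/L1/L2 = GC/A/- → run G
t=4: L0/L1/L2 = CF/AG/- → run C
t=5: L0/L1/L2 = CF/AG/- → run C
t=6: L0/L1/L2 = F/AGC/- → run F
t=7: L0/L1/L2 = F/AGC/- → run F
t=8: L0/L1/L2 = -/AGCF/- → run A
t=9: L0/L1/L2 = -/AGCF/- → run A
t=10: L0/L1/L2 = -/AGCF/- → run A
t=11: L0/L1/L2 = -/AGCF/- → run A
t=12: L0/L1/L2 = -/GCF/A → run G
t=13: L0/L1/L2 = -/GCF/A → run G
t=14: L0/L1/L2 = -/GCF/A → run G
t=15: L0/L1/L2 = -/CF/A → run C
t=16: L0/L1/L2 = -/F/A → run F
t=17: L0/L1/L2 = -/F/A → run F
t=18: L0/L1/L2 = -/F/A → run F
t=19: L0/L1/L2 = -/F/A → run F
t=20: L0/L1/L2 = -/-/AF → run A
t=21: L0/L1/L2 = -/-/AF → run A
t=22: L0/L1/L2 = -/-/F → run F
t=23: (idle)
t=24: (idle)
t=25: (idle)
t=26: (idle)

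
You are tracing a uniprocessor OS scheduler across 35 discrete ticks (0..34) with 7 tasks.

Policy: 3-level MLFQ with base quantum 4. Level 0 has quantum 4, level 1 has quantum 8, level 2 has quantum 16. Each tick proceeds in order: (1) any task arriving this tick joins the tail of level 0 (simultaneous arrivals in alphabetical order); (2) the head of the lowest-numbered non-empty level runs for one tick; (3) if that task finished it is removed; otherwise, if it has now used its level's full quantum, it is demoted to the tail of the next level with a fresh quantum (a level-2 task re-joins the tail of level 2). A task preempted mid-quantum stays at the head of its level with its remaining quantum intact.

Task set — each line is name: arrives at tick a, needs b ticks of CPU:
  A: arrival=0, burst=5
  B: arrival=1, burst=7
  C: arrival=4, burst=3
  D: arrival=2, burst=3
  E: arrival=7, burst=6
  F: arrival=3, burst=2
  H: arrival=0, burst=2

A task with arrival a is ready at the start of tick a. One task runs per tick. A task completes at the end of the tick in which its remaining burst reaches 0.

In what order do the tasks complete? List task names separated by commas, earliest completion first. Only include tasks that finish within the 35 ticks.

completion order = H, D, F, C, A, B, E

t=0: L0/L1/L2 = AH/-/- → run A
t=1: L0/L1/L2 = AHB/-/- → run A
t=2: L0/L1/L2 = AHBD/-/- → run A
t=3: L0/L1/L2 = AHBDF/-/- → run A
t=4: L0/L1/L2 = HBDFC/A/- → run H
t=5: L0/L1/L2 = HBDFC/A/- → run H
t=6: L0/L1/L2 = BDFC/A/- → run B
t=7: L0/L1/L2 = BDFCE/A/- → run B
t=8: L0/L1/L2 = BDFCE/A/- → run B
t=9: L0/L1/L2 = BDFCE/A/- → run B
t=10: L0/L1/L2 = DFCE/AB/- → run D
t=11: L0/L1/L2 = DFCE/AB/- → run D
t=12: L0/L1/L2 = DFCE/AB/- → run D
t=13: L0/L1/L2 = FCE/AB/- → run F
t=14: L0/L1/L2 = FCE/AB/- → run F
t=15: L0/L1/L2 = CE/AB/- → run C
t=16: L0/L1/L2 = CE/AB/- → run C
t=17: L0/L1/L2 = CE/AB/- → run C
t=18: L0/L1/L2 = E/AB/- → run E
t=19: L0/L1/L2 = E/AB/- → run E
t=20: L0/L1/L2 = E/AB/- → run E
t=21: L0/L1/L2 = E/AB/- → run E
t=22: L0/L1/L2 = -/ABE/- → run A
t=23: L0/L1/L2 = -/BE/- → run B
t=24: L0/L1/L2 = -/BE/- → run B
t=25: L0/L1/L2 = -/BE/- → run B
t=26: L0/L1/L2 = -/E/- → run E
t=27: L0/L1/L2 = -/E/- → run E
t=28: (idle)
t=29: (idle)
t=30: (idle)
t=31: (idle)
t=32: (idle)
t=33: (idle)
t=34: (idle)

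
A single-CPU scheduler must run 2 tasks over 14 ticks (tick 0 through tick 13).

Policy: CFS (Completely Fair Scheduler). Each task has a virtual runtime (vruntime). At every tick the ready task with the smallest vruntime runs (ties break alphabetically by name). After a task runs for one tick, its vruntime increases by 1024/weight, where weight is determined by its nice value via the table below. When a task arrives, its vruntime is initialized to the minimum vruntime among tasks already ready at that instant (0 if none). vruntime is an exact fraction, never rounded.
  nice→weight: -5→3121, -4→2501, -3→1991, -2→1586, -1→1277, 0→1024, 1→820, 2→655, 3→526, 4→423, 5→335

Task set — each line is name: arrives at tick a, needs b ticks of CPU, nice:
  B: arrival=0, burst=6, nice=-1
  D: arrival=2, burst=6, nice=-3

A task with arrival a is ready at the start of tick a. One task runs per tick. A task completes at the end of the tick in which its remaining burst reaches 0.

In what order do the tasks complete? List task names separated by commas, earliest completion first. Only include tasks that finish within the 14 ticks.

t=0: vr[B=0] → run B
t=1: vr[B=1024/1277] → run B
t=2: vr[B=2048/1277 D=2048/1277] → run B
t=3: vr[B=3072/1277 D=2048/1277] → run D
t=4: vr[B=3072/1277 D=5385216/2542507] → run D
t=5: vr[B=3072/1277 D=6692864/2542507] → run B
t=6: vr[B=4096/1277 D=6692864/2542507] → run D
t=7: vr[B=4096/1277 D=8000512/2542507] → run D
t=8: vr[B=4096/1277 D=9308160/2542507] → run B
t=9: vr[B=5120/1277 D=9308160/2542507] → run D
t=10: vr[B=5120/1277 D=10615808/2542507] → run B
t=11: vr[D=10615808/2542507] → run D
t=12: (idle)
t=13: (idle)

completion order = B, D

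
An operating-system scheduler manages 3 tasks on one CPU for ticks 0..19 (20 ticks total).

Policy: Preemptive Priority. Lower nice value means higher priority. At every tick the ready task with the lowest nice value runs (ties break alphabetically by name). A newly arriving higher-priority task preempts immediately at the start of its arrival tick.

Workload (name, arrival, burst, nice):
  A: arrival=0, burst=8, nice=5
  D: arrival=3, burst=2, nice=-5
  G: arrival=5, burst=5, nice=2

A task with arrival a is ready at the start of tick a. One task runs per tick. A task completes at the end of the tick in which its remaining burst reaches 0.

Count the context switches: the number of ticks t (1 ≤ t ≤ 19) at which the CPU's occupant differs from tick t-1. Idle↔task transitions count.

t=0: ready={A} → run A
t=1: ready={A} → run A
t=2: ready={A} → run A
t=3: ready={A,D} → run D
t=4: ready={A,D} → run D
t=5: ready={A,G} → run G
t=6: ready={A,G} → run G
t=7: ready={A,G} → run G
t=8: ready={A,G} → run G
t=9: ready={A,G} → run G
t=10: ready={A} → run A
t=11: ready={A} → run A
t=12: ready={A} → run A
t=13: ready={A} → run A
t=14: ready={A} → run A
t=15: (idle)
t=16: (idle)
t=17: (idle)
t=18: (idle)
t=19: (idle)

context switches = 4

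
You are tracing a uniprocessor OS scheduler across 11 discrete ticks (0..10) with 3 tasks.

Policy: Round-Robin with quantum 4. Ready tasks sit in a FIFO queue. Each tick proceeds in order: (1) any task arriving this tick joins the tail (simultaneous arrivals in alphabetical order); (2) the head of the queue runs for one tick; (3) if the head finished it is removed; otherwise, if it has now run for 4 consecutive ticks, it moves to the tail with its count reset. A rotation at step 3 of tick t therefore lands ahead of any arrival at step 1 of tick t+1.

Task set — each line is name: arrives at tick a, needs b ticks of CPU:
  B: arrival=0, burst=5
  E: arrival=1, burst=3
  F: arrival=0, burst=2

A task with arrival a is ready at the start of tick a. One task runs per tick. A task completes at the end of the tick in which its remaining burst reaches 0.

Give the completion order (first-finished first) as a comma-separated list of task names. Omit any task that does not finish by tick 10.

completion order = F, E, B

t=0: queue=[B,F] q_used=0 → run B
t=1: queue=[B,F,E] q_used=1 → run B
t=2: queue=[B,F,E] q_used=2 → run B
t=3: queue=[B,F,E] q_used=3 → run B
t=4: queue=[F,E,B] q_used=0 → run F
t=5: queue=[F,E,B] q_used=1 → run F
t=6: queue=[E,B] q_used=0 → run E
t=7: queue=[E,B] q_used=1 → run E
t=8: queue=[E,B] q_used=2 → run E
t=9: queue=[B] q_used=0 → run B
t=10: (idle)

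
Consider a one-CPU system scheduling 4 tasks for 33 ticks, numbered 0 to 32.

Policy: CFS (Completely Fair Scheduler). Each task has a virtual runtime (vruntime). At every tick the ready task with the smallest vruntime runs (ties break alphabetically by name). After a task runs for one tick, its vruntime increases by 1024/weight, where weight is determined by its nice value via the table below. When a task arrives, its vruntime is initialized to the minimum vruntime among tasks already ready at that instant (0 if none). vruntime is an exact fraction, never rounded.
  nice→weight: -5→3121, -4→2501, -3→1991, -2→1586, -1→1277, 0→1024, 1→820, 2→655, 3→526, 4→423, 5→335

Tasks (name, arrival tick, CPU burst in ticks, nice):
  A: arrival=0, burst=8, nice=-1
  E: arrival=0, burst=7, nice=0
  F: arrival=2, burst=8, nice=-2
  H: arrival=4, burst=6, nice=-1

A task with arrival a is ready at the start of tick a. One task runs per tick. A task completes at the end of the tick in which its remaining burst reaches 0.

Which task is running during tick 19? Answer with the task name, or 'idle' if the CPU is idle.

t=0: vr[A=0 E=0] → run A
t=1: vr[A=1024/1277 E=0] → run E
t=2: vr[A=1024/1277 E=1 F=1024/1277] → run A
t=3: vr[A=2048/1277 E=1 F=1024/1277] → run F
t=4: vr[A=2048/1277 E=1 F=1465856/1012661 H=1] → run E
t=5: vr[A=2048/1277 E=2 F=1465856/1012661 H=1] → run H
t=6: vr[A=2048/1277 E=2 F=1465856/1012661 H=2301/1277] → run F
t=7: vr[A=2048/1277 E=2 F=2119680/1012661 H=2301/1277] → run A
t=8: vr[A=3072/1277 E=2 F=2119680/1012661 H=2301/1277] → run H
t=9: vr[A=3072/1277 E=2 F=2119680/1012661 H=3325/1277] → run E
t=10: vr[A=3072/1277 E=3 F=2119680/1012661 H=3325/1277] → run F
t=11: vr[A=3072/1277 E=3 F=2773504/1012661 H=3325/1277] → run A
t=12: vr[A=4096/1277 E=3 F=2773504/1012661 H=3325/1277] → run H
t=13: vr[A=4096/1277 E=3 F=2773504/1012661 H=4349/1277] → run F
t=14: vr[A=4096/1277 E=3 F=3427328/1012661 H=4349/1277] → run E
t=15: vr[A=4096/1277 E=4 F=3427328/1012661 H=4349/1277] → run A
t=16: vr[A=5120/1277 E=4 F=3427328/1012661 H=4349/1277] → run F
t=17: vr[A=5120/1277 E=4 F=4081152/1012661 H=4349/1277] → run H
t=18: vr[A=5120/1277 E=4 F=4081152/1012661 H=5373/1277] → run E
t=19: vr[A=5120/1277 E=5 F=4081152/1012661 H=5373/1277] → run A
t=20: vr[A=6144/1277 E=5 F=4081152/1012661 H=5373/1277] → run F
t=21: vr[A=6144/1277 E=5 F=4734976/1012661 H=5373/1277] → run H
t=22: vr[A=6144/1277 E=5 F=4734976/1012661 H=6397/1277] → run F
t=23: vr[A=6144/1277 E=5 F=5388800/1012661 H=6397/1277] → run A
t=24: vr[A=7168/1277 E=5 F=5388800/1012661 H=6397/1277] → run E
t=25: vr[A=7168/1277 E=6 F=5388800/1012661 H=6397/1277] → run H
t=26: vr[A=7168/1277 E=6 F=5388800/1012661] → run F
t=27: vr[A=7168/1277 E=6] → run A
t=28: vr[E=6] → run E
t=29: (idle)
t=30: (idle)
t=31: (idle)
t=32: (idle)

running at tick 19 = A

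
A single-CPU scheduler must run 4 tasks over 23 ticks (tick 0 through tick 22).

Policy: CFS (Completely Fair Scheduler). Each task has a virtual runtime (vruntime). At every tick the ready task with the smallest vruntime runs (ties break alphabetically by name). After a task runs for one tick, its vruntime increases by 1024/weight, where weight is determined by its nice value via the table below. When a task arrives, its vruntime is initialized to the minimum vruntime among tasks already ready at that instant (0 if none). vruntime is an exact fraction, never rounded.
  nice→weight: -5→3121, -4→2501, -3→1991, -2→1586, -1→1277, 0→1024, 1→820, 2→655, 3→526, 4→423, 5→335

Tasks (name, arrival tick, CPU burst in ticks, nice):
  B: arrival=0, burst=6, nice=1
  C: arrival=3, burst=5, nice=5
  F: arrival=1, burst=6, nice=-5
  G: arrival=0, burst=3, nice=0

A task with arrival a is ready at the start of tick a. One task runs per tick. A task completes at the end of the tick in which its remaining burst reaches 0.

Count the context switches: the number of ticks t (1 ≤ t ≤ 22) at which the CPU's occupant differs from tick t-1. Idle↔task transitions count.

t=0: vr[B=0 G=0] → run B
t=1: vr[B=256/205 F=0 G=0] → run F
t=2: vr[B=256/205 F=1024/3121 G=0] → run G
t=3: vr[B=256/205 C=1024/3121 F=1024/3121 G=1] → run C
t=4: vr[B=256/205 C=3538944/1045535 F=1024/3121 G=1] → run F
t=5: vr[B=256/205 C=3538944/1045535 F=2048/3121 G=1] → run F
t=6: vr[B=256/205 C=3538944/1045535 F=3072/3121 G=1] → run F
t=7: vr[B=256/205 C=3538944/1045535 F=4096/3121 G=1] → run G
t=8: vr[B=256/205 C=3538944/1045535 F=4096/3121 G=2] → run B
t=9: vr[B=512/205 C=3538944/1045535 F=4096/3121 G=2] → run F
t=10: vr[B=512/205 C=3538944/1045535 F=5120/3121 G=2] → run F
t=11: vr[B=512/205 C=3538944/1045535 G=2] → run G
t=12: vr[B=512/205 C=3538944/1045535] → run B
t=13: vr[B=768/205 C=3538944/1045535] → run C
t=14: vr[B=768/205 C=6734848/1045535] → run B
t=15: vr[B=1024/205 C=6734848/1045535] → run B
t=16: vr[B=256/41 C=6734848/1045535] → run B
t=17: vr[C=6734848/1045535] → run C
t=18: vr[C=9930752/1045535] → run C
t=19: vr[C=13126656/1045535] → run C
t=20: (idle)
t=21: (idle)
t=22: (idle)

context switches = 13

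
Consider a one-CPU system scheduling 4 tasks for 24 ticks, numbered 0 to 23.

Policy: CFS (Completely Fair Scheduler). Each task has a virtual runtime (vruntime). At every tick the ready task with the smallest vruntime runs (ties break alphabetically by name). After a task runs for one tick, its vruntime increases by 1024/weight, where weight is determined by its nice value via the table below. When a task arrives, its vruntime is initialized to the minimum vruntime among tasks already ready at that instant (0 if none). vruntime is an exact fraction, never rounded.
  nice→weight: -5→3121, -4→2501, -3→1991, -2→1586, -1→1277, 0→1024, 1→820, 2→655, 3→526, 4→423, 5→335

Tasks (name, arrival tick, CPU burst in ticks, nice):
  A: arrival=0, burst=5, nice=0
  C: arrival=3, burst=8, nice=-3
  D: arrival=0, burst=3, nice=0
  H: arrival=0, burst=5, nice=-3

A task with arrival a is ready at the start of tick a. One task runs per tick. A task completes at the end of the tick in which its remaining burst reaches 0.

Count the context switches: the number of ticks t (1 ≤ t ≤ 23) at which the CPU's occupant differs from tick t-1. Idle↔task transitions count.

t=0: vr[A=0 D=0 H=0] → run A
t=1: vr[A=1 D=0 H=0] → run D
t=2: vr[A=1 D=1 H=0] → run H
t=3: vr[A=1 C=1024/1991 D=1 H=1024/1991] → run C
t=4: vr[A=1 C=2048/1991 D=1 H=1024/1991] → run H
t=5: vr[A=1 C=2048/1991 D=1 H=2048/1991] → run A
t=6: vr[A=2 C=2048/1991 D=1 H=2048/1991] → run D
t=7: vr[A=2 C=2048/1991 D=2 H=2048/1991] → run C
t=8: vr[A=2 C=3072/1991 D=2 H=2048/1991] → run H
t=9: vr[A=2 C=3072/1991 D=2 H=3072/1991] → run C
t=10: vr[A=2 C=4096/1991 D=2 H=3072/1991] → run H
t=11: vr[A=2 C=4096/1991 D=2 H=4096/1991] → run A
t=12: vr[A=3 C=4096/1991 D=2 H=4096/1991] → run D
t=13: vr[A=3 C=4096/1991 H=4096/1991] → run C
t=14: vr[A=3 C=5120/1991 H=4096/1991] → run H
t=15: vr[A=3 C=5120/1991] → run C
t=16: vr[A=3 C=6144/1991] → run A
t=17: vr[A=4 C=6144/1991] → run C
t=18: vr[A=4 C=7168/1991] → run C
t=19: vr[A=4 C=8192/1991] → run A
t=20: vr[C=8192/1991] → run C
t=21: (idle)
t=22: (idle)
t=23: (idle)

context switches = 20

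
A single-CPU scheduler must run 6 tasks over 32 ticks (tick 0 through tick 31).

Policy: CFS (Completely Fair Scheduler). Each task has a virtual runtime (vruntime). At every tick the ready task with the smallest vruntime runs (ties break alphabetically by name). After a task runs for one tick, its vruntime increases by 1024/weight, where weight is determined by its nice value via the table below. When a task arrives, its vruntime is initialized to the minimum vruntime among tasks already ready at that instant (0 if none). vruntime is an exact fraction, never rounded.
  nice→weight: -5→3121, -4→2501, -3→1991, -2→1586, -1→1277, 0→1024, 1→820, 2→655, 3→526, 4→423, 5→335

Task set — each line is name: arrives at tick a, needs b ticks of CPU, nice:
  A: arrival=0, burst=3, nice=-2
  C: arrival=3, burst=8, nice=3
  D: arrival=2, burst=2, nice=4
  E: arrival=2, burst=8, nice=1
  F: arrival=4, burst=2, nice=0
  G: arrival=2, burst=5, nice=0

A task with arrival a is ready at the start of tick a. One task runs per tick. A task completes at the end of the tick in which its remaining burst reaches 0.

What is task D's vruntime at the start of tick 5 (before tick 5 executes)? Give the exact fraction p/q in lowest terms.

vruntime(D, start of tick 5) = 1245184/335439

t=0: vr[A=0] → run A
t=1: vr[A=512/793] → run A
t=2: vr[A=1024/793 D=1024/793 E=1024/793 G=1024/793] → run A
t=3: vr[C=1024/793 D=1024/793 E=1024/793 G=1024/793] → run C
t=4: vr[C=675328/208559 D=1024/793 E=1024/793 F=1024/793 G=1024/793] → run D
t=5: vr[C=675328/208559 D=1245184/335439 E=1024/793 F=1024/793 G=1024/793] → run E
t=6: vr[C=675328/208559 D=1245184/335439 E=412928/162565 F=1024/793 G=1024/793] → run F
t=7: vr[C=675328/208559 D=1245184/335439 E=412928/162565 F=1817/793 G=1024/793] → run G
t=8: vr[C=675328/208559 D=1245184/335439 E=412928/162565 F=1817/793 G=1817/793] → run F
t=9: vr[C=675328/208559 D=1245184/335439 E=412928/162565 G=1817/793] → run G
t=10: vr[C=675328/208559 D=1245184/335439 E=412928/162565 G=2610/793] → run E
t=11: vr[C=675328/208559 D=1245184/335439 E=615936/162565 G=2610/793] → run C
t=12: vr[C=1081344/208559 D=1245184/335439 E=615936/162565 G=2610/793] → run G
t=13: vr[C=1081344/208559 D=1245184/335439 E=615936/162565 G=3403/793] → run D
t=14: vr[C=1081344/208559 E=615936/162565 G=3403/793] → run E
t=15: vr[C=1081344/208559 E=818944/162565 G=3403/793] → run G
t=16: vr[C=1081344/208559 E=818944/162565 G=4196/793] → run E
t=17: vr[C=1081344/208559 E=1021952/162565 G=4196/793] → run C
t=18: vr[C=1487360/208559 E=1021952/162565 G=4196/793] → run G
t=19: vr[C=1487360/208559 E=1021952/162565] → run E
t=20: vr[C=1487360/208559 E=244992/32513] → run C
t=21: vr[C=1893376/208559 E=244992/32513] → run E
t=22: vr[C=1893376/208559 E=1427968/162565] → run E
t=23: vr[C=1893376/208559 E=1630976/162565] → run C
t=24: vr[C=2299392/208559 E=1630976/162565] → run E
t=25: vr[C=2299392/208559] → run C
t=26: vr[C=2705408/208559] → run C
t=27: vr[C=3111424/208559] → run C
t=28: (idle)
t=29: (idle)
t=30: (idle)
t=31: (idle)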